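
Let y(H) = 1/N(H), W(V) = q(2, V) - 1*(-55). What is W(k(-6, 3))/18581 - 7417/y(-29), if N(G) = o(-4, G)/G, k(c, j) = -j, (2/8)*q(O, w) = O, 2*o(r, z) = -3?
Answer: -413442177/1077698 ≈ -383.63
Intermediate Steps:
o(r, z) = -3/2 (o(r, z) = (1/2)*(-3) = -3/2)
q(O, w) = 4*O
W(V) = 63 (W(V) = 4*2 - 1*(-55) = 8 + 55 = 63)
N(G) = -3/(2*G)
y(H) = -2*H/3 (y(H) = 1/(-3/(2*H)) = -2*H/3)
W(k(-6, 3))/18581 - 7417/y(-29) = 63/18581 - 7417/((-2/3*(-29))) = 63*(1/18581) - 7417/58/3 = 63/18581 - 7417*3/58 = 63/18581 - 22251/58 = -413442177/1077698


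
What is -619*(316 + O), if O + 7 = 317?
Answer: -387494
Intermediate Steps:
O = 310 (O = -7 + 317 = 310)
-619*(316 + O) = -619*(316 + 310) = -619*626 = -387494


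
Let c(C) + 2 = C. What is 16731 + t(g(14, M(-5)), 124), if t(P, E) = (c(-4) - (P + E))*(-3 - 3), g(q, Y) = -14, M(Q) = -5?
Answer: 17427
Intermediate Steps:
c(C) = -2 + C
t(P, E) = 36 + 6*E + 6*P (t(P, E) = ((-2 - 4) - (P + E))*(-3 - 3) = (-6 - (E + P))*(-6) = (-6 + (-E - P))*(-6) = (-6 - E - P)*(-6) = 36 + 6*E + 6*P)
16731 + t(g(14, M(-5)), 124) = 16731 + (36 + 6*124 + 6*(-14)) = 16731 + (36 + 744 - 84) = 16731 + 696 = 17427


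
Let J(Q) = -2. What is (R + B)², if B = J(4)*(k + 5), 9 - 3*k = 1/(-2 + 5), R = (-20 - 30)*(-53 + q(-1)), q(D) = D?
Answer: 583608964/81 ≈ 7.2050e+6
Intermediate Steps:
R = 2700 (R = (-20 - 30)*(-53 - 1) = -50*(-54) = 2700)
k = 26/9 (k = 3 - 1/(3*(-2 + 5)) = 3 - ⅓/3 = 3 - ⅓*⅓ = 3 - ⅑ = 26/9 ≈ 2.8889)
B = -142/9 (B = -2*(26/9 + 5) = -2*71/9 = -142/9 ≈ -15.778)
(R + B)² = (2700 - 142/9)² = (24158/9)² = 583608964/81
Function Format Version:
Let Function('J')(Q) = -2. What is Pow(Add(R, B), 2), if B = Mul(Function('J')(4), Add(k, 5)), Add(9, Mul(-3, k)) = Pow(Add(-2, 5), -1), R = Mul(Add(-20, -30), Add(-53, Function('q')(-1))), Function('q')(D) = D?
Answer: Rational(583608964, 81) ≈ 7.2050e+6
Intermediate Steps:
R = 2700 (R = Mul(Add(-20, -30), Add(-53, -1)) = Mul(-50, -54) = 2700)
k = Rational(26, 9) (k = Add(3, Mul(Rational(-1, 3), Pow(Add(-2, 5), -1))) = Add(3, Mul(Rational(-1, 3), Pow(3, -1))) = Add(3, Mul(Rational(-1, 3), Rational(1, 3))) = Add(3, Rational(-1, 9)) = Rational(26, 9) ≈ 2.8889)
B = Rational(-142, 9) (B = Mul(-2, Add(Rational(26, 9), 5)) = Mul(-2, Rational(71, 9)) = Rational(-142, 9) ≈ -15.778)
Pow(Add(R, B), 2) = Pow(Add(2700, Rational(-142, 9)), 2) = Pow(Rational(24158, 9), 2) = Rational(583608964, 81)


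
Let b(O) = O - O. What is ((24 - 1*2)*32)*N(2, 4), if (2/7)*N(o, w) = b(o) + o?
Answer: 4928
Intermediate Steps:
b(O) = 0
N(o, w) = 7*o/2 (N(o, w) = 7*(0 + o)/2 = 7*o/2)
((24 - 1*2)*32)*N(2, 4) = ((24 - 1*2)*32)*((7/2)*2) = ((24 - 2)*32)*7 = (22*32)*7 = 704*7 = 4928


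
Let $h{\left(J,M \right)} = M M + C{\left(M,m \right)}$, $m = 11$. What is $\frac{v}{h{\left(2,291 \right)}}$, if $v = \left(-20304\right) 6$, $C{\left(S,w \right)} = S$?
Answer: $- \frac{10152}{7081} \approx -1.4337$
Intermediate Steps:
$h{\left(J,M \right)} = M + M^{2}$ ($h{\left(J,M \right)} = M M + M = M^{2} + M = M + M^{2}$)
$v = -121824$
$\frac{v}{h{\left(2,291 \right)}} = - \frac{121824}{291 \left(1 + 291\right)} = - \frac{121824}{291 \cdot 292} = - \frac{121824}{84972} = \left(-121824\right) \frac{1}{84972} = - \frac{10152}{7081}$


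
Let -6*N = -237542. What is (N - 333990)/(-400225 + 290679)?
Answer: 883199/328638 ≈ 2.6875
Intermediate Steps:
N = 118771/3 (N = -⅙*(-237542) = 118771/3 ≈ 39590.)
(N - 333990)/(-400225 + 290679) = (118771/3 - 333990)/(-400225 + 290679) = -883199/3/(-109546) = -883199/3*(-1/109546) = 883199/328638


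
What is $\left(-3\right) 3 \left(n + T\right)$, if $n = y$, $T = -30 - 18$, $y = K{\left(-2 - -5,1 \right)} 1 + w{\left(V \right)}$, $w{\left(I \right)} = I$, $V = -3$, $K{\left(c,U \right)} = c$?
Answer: $432$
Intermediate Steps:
$y = 0$ ($y = \left(-2 - -5\right) 1 - 3 = \left(-2 + 5\right) 1 - 3 = 3 \cdot 1 - 3 = 3 - 3 = 0$)
$T = -48$ ($T = -30 - 18 = -48$)
$n = 0$
$\left(-3\right) 3 \left(n + T\right) = \left(-3\right) 3 \left(0 - 48\right) = \left(-9\right) \left(-48\right) = 432$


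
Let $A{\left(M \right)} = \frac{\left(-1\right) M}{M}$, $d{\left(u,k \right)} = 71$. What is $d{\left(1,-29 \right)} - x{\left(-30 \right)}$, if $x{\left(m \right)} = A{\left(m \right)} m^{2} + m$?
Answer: $1001$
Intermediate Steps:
$A{\left(M \right)} = -1$
$x{\left(m \right)} = m - m^{2}$ ($x{\left(m \right)} = - m^{2} + m = m - m^{2}$)
$d{\left(1,-29 \right)} - x{\left(-30 \right)} = 71 - - 30 \left(1 - -30\right) = 71 - - 30 \left(1 + 30\right) = 71 - \left(-30\right) 31 = 71 - -930 = 71 + 930 = 1001$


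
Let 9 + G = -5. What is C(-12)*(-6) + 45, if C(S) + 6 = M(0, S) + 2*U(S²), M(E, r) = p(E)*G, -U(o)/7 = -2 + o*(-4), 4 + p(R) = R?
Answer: -48807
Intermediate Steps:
p(R) = -4 + R
G = -14 (G = -9 - 5 = -14)
U(o) = 14 + 28*o (U(o) = -7*(-2 + o*(-4)) = -7*(-2 - 4*o) = 14 + 28*o)
M(E, r) = 56 - 14*E (M(E, r) = (-4 + E)*(-14) = 56 - 14*E)
C(S) = 78 + 56*S² (C(S) = -6 + ((56 - 14*0) + 2*(14 + 28*S²)) = -6 + ((56 + 0) + (28 + 56*S²)) = -6 + (56 + (28 + 56*S²)) = -6 + (84 + 56*S²) = 78 + 56*S²)
C(-12)*(-6) + 45 = (78 + 56*(-12)²)*(-6) + 45 = (78 + 56*144)*(-6) + 45 = (78 + 8064)*(-6) + 45 = 8142*(-6) + 45 = -48852 + 45 = -48807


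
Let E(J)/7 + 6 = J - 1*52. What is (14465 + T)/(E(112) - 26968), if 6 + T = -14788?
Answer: 329/26590 ≈ 0.012373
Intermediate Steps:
T = -14794 (T = -6 - 14788 = -14794)
E(J) = -406 + 7*J (E(J) = -42 + 7*(J - 1*52) = -42 + 7*(J - 52) = -42 + 7*(-52 + J) = -42 + (-364 + 7*J) = -406 + 7*J)
(14465 + T)/(E(112) - 26968) = (14465 - 14794)/((-406 + 7*112) - 26968) = -329/((-406 + 784) - 26968) = -329/(378 - 26968) = -329/(-26590) = -329*(-1/26590) = 329/26590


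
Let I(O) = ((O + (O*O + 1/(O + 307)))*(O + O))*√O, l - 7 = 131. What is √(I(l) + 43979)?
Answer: √(8708941475 + 1048390414620*√138)/445 ≈ 7889.1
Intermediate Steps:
l = 138 (l = 7 + 131 = 138)
I(O) = 2*O^(3/2)*(O + O² + 1/(307 + O)) (I(O) = ((O + (O² + 1/(307 + O)))*(2*O))*√O = ((O + O² + 1/(307 + O))*(2*O))*√O = (2*O*(O + O² + 1/(307 + O)))*√O = 2*O^(3/2)*(O + O² + 1/(307 + O)))
√(I(l) + 43979) = √(2*138^(3/2)*(1 + 138³ + 307*138 + 308*138²)/(307 + 138) + 43979) = √(2*(138*√138)*(1 + 2628072 + 42366 + 308*19044)/445 + 43979) = √(2*(138*√138)*(1/445)*(1 + 2628072 + 42366 + 5865552) + 43979) = √(2*(138*√138)*(1/445)*8535991 + 43979) = √(2355933516*√138/445 + 43979) = √(43979 + 2355933516*√138/445)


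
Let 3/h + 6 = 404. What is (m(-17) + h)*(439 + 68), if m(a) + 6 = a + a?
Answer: -8069919/398 ≈ -20276.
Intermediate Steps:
m(a) = -6 + 2*a (m(a) = -6 + (a + a) = -6 + 2*a)
h = 3/398 (h = 3/(-6 + 404) = 3/398 ≈ 0.0075377)
(m(-17) + h)*(439 + 68) = ((-6 + 2*(-17)) + 3/398)*(439 + 68) = ((-6 - 34) + 3/398)*507 = (-40 + 3/398)*507 = -15917/398*507 = -8069919/398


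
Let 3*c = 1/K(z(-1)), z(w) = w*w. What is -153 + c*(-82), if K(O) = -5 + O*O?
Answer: -877/6 ≈ -146.17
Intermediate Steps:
z(w) = w²
K(O) = -5 + O²
c = -1/12 (c = 1/(3*(-5 + ((-1)²)²)) = 1/(3*(-5 + 1²)) = 1/(3*(-5 + 1)) = (⅓)/(-4) = (⅓)*(-¼) = -1/12 ≈ -0.083333)
-153 + c*(-82) = -153 - 1/12*(-82) = -153 + 41/6 = -877/6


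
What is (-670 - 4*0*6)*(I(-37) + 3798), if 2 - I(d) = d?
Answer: -2570790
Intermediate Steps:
I(d) = 2 - d
(-670 - 4*0*6)*(I(-37) + 3798) = (-670 - 4*0*6)*((2 - 1*(-37)) + 3798) = (-670 + 0*6)*((2 + 37) + 3798) = (-670 + 0)*(39 + 3798) = -670*3837 = -2570790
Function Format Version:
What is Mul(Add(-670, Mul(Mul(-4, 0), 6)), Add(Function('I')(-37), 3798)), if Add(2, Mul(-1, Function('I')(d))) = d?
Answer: -2570790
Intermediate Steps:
Function('I')(d) = Add(2, Mul(-1, d))
Mul(Add(-670, Mul(Mul(-4, 0), 6)), Add(Function('I')(-37), 3798)) = Mul(Add(-670, Mul(Mul(-4, 0), 6)), Add(Add(2, Mul(-1, -37)), 3798)) = Mul(Add(-670, Mul(0, 6)), Add(Add(2, 37), 3798)) = Mul(Add(-670, 0), Add(39, 3798)) = Mul(-670, 3837) = -2570790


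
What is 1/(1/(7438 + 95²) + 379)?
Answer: 16463/6239478 ≈ 0.0026385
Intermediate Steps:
1/(1/(7438 + 95²) + 379) = 1/(1/(7438 + 9025) + 379) = 1/(1/16463 + 379) = 1/(6239478/16463) = 16463/6239478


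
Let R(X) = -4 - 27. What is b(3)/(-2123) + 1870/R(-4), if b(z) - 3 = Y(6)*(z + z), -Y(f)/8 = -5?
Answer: -3977543/65813 ≈ -60.437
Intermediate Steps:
Y(f) = 40 (Y(f) = -8*(-5) = 40)
R(X) = -31
b(z) = 3 + 80*z (b(z) = 3 + 40*(z + z) = 3 + 40*(2*z) = 3 + 80*z)
b(3)/(-2123) + 1870/R(-4) = (3 + 80*3)/(-2123) + 1870/(-31) = (3 + 240)*(-1/2123) + 1870*(-1/31) = 243*(-1/2123) - 1870/31 = -243/2123 - 1870/31 = -3977543/65813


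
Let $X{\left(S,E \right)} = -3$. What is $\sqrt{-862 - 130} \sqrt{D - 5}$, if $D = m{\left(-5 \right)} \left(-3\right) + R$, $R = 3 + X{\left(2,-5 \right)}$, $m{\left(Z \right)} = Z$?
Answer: $8 i \sqrt{155} \approx 99.599 i$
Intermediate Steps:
$R = 0$ ($R = 3 - 3 = 0$)
$D = 15$ ($D = \left(-5\right) \left(-3\right) + 0 = 15 + 0 = 15$)
$\sqrt{-862 - 130} \sqrt{D - 5} = \sqrt{-862 - 130} \sqrt{15 - 5} = \sqrt{-992} \sqrt{10} = 4 i \sqrt{62} \sqrt{10} = 8 i \sqrt{155}$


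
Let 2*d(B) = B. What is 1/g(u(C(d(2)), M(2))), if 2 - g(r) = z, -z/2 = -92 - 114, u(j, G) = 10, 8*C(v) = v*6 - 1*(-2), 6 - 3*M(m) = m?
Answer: -1/410 ≈ -0.0024390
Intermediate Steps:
d(B) = B/2
M(m) = 2 - m/3
C(v) = 1/4 + 3*v/4 (C(v) = (v*6 - 1*(-2))/8 = (6*v + 2)/8 = (2 + 6*v)/8 = 1/4 + 3*v/4)
z = 412 (z = -2*(-92 - 114) = -2*(-206) = 412)
g(r) = -410 (g(r) = 2 - 1*412 = 2 - 412 = -410)
1/g(u(C(d(2)), M(2))) = 1/(-410) = -1/410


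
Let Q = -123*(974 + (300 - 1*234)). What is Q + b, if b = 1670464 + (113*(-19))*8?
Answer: 1525368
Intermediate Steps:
b = 1653288 (b = 1670464 - 2147*8 = 1670464 - 17176 = 1653288)
Q = -127920 (Q = -123*(974 + (300 - 234)) = -123*(974 + 66) = -123*1040 = -127920)
Q + b = -127920 + 1653288 = 1525368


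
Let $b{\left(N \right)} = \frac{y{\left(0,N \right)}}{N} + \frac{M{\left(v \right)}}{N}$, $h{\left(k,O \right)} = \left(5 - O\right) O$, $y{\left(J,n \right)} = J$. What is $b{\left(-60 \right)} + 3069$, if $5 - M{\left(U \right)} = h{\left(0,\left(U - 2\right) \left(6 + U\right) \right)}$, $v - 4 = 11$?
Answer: $\frac{110971}{60} \approx 1849.5$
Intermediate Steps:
$v = 15$ ($v = 4 + 11 = 15$)
$h{\left(k,O \right)} = O \left(5 - O\right)$
$M{\left(U \right)} = 5 - \left(-2 + U\right) \left(5 - \left(-2 + U\right) \left(6 + U\right)\right) \left(6 + U\right)$ ($M{\left(U \right)} = 5 - \left(U - 2\right) \left(6 + U\right) \left(5 - \left(U - 2\right) \left(6 + U\right)\right) = 5 - \left(-2 + U\right) \left(6 + U\right) \left(5 - \left(-2 + U\right) \left(6 + U\right)\right) = 5 - \left(-2 + U\right) \left(5 - \left(-2 + U\right) \left(6 + U\right)\right) \left(6 + U\right)$)
$b{\left(N \right)} = \frac{73169}{N}$ ($b{\left(N \right)} = \frac{0}{N} + \frac{5 + \left(-17 + 15^{2} + 4 \cdot 15\right) \left(-12 + 15^{2} + 4 \cdot 15\right)}{N} = 0 + \frac{5 + \left(-17 + 225 + 60\right) \left(-12 + 225 + 60\right)}{N} = 0 + \frac{5 + 268 \cdot 273}{N} = 0 + \frac{5 + 73164}{N} = 0 + \frac{73169}{N} = \frac{73169}{N}$)
$b{\left(-60 \right)} + 3069 = \frac{73169}{-60} + 3069 = 73169 \left(- \frac{1}{60}\right) + 3069 = - \frac{73169}{60} + 3069 = \frac{110971}{60}$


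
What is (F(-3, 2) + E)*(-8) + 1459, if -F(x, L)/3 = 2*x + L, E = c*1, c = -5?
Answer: 1403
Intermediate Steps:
E = -5 (E = -5*1 = -5)
F(x, L) = -6*x - 3*L (F(x, L) = -3*(2*x + L) = -3*(L + 2*x) = -6*x - 3*L)
(F(-3, 2) + E)*(-8) + 1459 = ((-6*(-3) - 3*2) - 5)*(-8) + 1459 = ((18 - 6) - 5)*(-8) + 1459 = (12 - 5)*(-8) + 1459 = 7*(-8) + 1459 = -56 + 1459 = 1403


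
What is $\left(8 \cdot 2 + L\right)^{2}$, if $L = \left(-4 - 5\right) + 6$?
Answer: $169$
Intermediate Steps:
$L = -3$ ($L = -9 + 6 = -3$)
$\left(8 \cdot 2 + L\right)^{2} = \left(8 \cdot 2 - 3\right)^{2} = \left(16 - 3\right)^{2} = 13^{2} = 169$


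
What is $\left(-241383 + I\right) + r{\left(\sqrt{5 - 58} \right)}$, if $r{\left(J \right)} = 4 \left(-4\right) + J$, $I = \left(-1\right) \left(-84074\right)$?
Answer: $-157325 + i \sqrt{53} \approx -1.5733 \cdot 10^{5} + 7.2801 i$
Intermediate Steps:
$I = 84074$
$r{\left(J \right)} = -16 + J$
$\left(-241383 + I\right) + r{\left(\sqrt{5 - 58} \right)} = \left(-241383 + 84074\right) - \left(16 - \sqrt{5 - 58}\right) = -157309 - \left(16 - \sqrt{-53}\right) = -157309 - \left(16 - i \sqrt{53}\right) = -157325 + i \sqrt{53}$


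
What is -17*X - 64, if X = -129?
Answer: 2129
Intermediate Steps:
-17*X - 64 = -17*(-129) - 64 = 2193 - 64 = 2129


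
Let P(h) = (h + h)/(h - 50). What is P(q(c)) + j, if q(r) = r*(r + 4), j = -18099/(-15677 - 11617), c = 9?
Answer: 2533143/609566 ≈ 4.1556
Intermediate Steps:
j = 6033/9098 (j = -18099/(-27294) = -18099*(-1/27294) = 6033/9098 ≈ 0.66311)
q(r) = r*(4 + r)
P(h) = 2*h/(-50 + h) (P(h) = (2*h)/(-50 + h) = 2*h/(-50 + h))
P(q(c)) + j = 2*(9*(4 + 9))/(-50 + 9*(4 + 9)) + 6033/9098 = 2*(9*13)/(-50 + 9*13) + 6033/9098 = 2*117/(-50 + 117) + 6033/9098 = 2*117/67 + 6033/9098 = 2*117*(1/67) + 6033/9098 = 234/67 + 6033/9098 = 2533143/609566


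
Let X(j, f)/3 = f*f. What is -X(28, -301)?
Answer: -271803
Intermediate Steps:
X(j, f) = 3*f² (X(j, f) = 3*(f*f) = 3*f²)
-X(28, -301) = -3*(-301)² = -3*90601 = -1*271803 = -271803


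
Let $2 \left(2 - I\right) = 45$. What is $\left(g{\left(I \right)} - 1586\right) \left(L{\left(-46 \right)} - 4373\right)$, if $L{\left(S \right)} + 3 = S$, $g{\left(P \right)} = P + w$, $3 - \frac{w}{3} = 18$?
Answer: $7302933$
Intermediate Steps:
$w = -45$ ($w = 9 - 54 = -45$)
$I = - \frac{41}{2}$ ($I = 2 - \frac{45}{2} = - \frac{41}{2} \approx -20.5$)
$g{\left(P \right)} = -45 + P$ ($g{\left(P \right)} = P - 45 = -45 + P$)
$L{\left(S \right)} = -3 + S$
$\left(g{\left(I \right)} - 1586\right) \left(L{\left(-46 \right)} - 4373\right) = \left(\left(-45 - \frac{41}{2}\right) - 1586\right) \left(\left(-3 - 46\right) - 4373\right) = \left(- \frac{131}{2} - 1586\right) \left(-49 - 4373\right) = \left(- \frac{3303}{2}\right) \left(-4422\right) = 7302933$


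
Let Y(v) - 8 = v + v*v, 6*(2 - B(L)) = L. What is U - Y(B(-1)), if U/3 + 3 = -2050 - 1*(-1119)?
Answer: -101407/36 ≈ -2816.9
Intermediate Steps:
B(L) = 2 - L/6
Y(v) = 8 + v + v**2 (Y(v) = 8 + (v + v*v) = 8 + (v + v**2) = 8 + v + v**2)
U = -2802 (U = -9 + 3*(-2050 - 1*(-1119)) = -9 + 3*(-2050 + 1119) = -9 + 3*(-931) = -9 - 2793 = -2802)
U - Y(B(-1)) = -2802 - (8 + (2 - 1/6*(-1)) + (2 - 1/6*(-1))**2) = -2802 - (8 + (2 + 1/6) + (2 + 1/6)**2) = -2802 - (8 + 13/6 + (13/6)**2) = -2802 - (8 + 13/6 + 169/36) = -2802 - 1*535/36 = -2802 - 535/36 = -101407/36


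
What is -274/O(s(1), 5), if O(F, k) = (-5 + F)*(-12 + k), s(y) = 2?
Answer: -274/21 ≈ -13.048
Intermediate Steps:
O(F, k) = (-12 + k)*(-5 + F)
-274/O(s(1), 5) = -274/(60 - 12*2 - 5*5 + 2*5) = -274/(60 - 24 - 25 + 10) = -274/21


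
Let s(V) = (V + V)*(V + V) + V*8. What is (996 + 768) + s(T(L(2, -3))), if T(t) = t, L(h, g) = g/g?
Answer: 1776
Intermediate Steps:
L(h, g) = 1
s(V) = 4*V**2 + 8*V (s(V) = (2*V)*(2*V) + 8*V = 4*V**2 + 8*V)
(996 + 768) + s(T(L(2, -3))) = (996 + 768) + 4*1*(2 + 1) = 1764 + 4*1*3 = 1764 + 12 = 1776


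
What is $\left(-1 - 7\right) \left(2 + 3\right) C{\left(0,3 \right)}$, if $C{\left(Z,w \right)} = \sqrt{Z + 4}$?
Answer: $-80$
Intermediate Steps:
$C{\left(Z,w \right)} = \sqrt{4 + Z}$
$\left(-1 - 7\right) \left(2 + 3\right) C{\left(0,3 \right)} = \left(-1 - 7\right) \left(2 + 3\right) \sqrt{4 + 0} = - 8 \cdot 5 \sqrt{4} = - 8 \cdot 5 \cdot 2 = \left(-8\right) 10 = -80$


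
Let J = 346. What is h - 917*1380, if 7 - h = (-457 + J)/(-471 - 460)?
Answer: -1178136854/931 ≈ -1.2655e+6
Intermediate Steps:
h = 6406/931 (h = 7 - (-457 + 346)/(-471 - 460) = 7 - (-111)/(-931) = 7 - (-111)*(-1)/931 = 7 - 1*111/931 = 7 - 111/931 = 6406/931 ≈ 6.8808)
h - 917*1380 = 6406/931 - 917*1380 = 6406/931 - 1265460 = -1178136854/931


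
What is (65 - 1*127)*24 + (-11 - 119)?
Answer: -1618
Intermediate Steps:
(65 - 1*127)*24 + (-11 - 119) = (65 - 127)*24 - 130 = -62*24 - 130 = -1488 - 130 = -1618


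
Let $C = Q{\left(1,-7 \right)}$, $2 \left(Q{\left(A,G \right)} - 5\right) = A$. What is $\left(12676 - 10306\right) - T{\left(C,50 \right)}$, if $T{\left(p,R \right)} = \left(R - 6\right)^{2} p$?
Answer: $-8278$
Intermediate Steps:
$Q{\left(A,G \right)} = 5 + \frac{A}{2}$
$C = \frac{11}{2}$ ($C = 5 + \frac{1}{2} \cdot 1 = 5 + \frac{1}{2} = \frac{11}{2} \approx 5.5$)
$T{\left(p,R \right)} = p \left(-6 + R\right)^{2}$ ($T{\left(p,R \right)} = \left(-6 + R\right)^{2} p = p \left(-6 + R\right)^{2}$)
$\left(12676 - 10306\right) - T{\left(C,50 \right)} = \left(12676 - 10306\right) - \frac{11 \left(-6 + 50\right)^{2}}{2} = \left(12676 - 10306\right) - \frac{11 \cdot 44^{2}}{2} = 2370 - \frac{11}{2} \cdot 1936 = 2370 - 10648 = -8278$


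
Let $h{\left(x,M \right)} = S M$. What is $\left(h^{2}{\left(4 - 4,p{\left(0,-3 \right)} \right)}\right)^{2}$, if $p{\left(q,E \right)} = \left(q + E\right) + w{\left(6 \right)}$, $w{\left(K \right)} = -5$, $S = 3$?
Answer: $331776$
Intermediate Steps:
$p{\left(q,E \right)} = -5 + E + q$ ($p{\left(q,E \right)} = \left(q + E\right) - 5 = \left(E + q\right) - 5 = -5 + E + q$)
$h{\left(x,M \right)} = 3 M$
$\left(h^{2}{\left(4 - 4,p{\left(0,-3 \right)} \right)}\right)^{2} = \left(\left(3 \left(-5 - 3 + 0\right)\right)^{2}\right)^{2} = \left(\left(3 \left(-8\right)\right)^{2}\right)^{2} = \left(\left(-24\right)^{2}\right)^{2} = 576^{2} = 331776$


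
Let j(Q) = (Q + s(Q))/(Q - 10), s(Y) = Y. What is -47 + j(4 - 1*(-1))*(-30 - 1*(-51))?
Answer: -89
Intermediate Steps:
j(Q) = 2*Q/(-10 + Q) (j(Q) = (Q + Q)/(Q - 10) = (2*Q)/(-10 + Q) = 2*Q/(-10 + Q))
-47 + j(4 - 1*(-1))*(-30 - 1*(-51)) = -47 + (2*(4 - 1*(-1))/(-10 + (4 - 1*(-1))))*(-30 - 1*(-51)) = -47 + (2*(4 + 1)/(-10 + (4 + 1)))*(-30 + 51) = -47 + (2*5/(-10 + 5))*21 = -47 + (2*5/(-5))*21 = -47 + (2*5*(-⅕))*21 = -47 - 2*21 = -47 - 42 = -89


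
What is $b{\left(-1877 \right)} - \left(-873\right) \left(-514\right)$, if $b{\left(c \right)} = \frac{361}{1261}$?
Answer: $- \frac{565838081}{1261} \approx -4.4872 \cdot 10^{5}$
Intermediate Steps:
$b{\left(c \right)} = \frac{361}{1261}$ ($b{\left(c \right)} = 361 \cdot \frac{1}{1261} = \frac{361}{1261}$)
$b{\left(-1877 \right)} - \left(-873\right) \left(-514\right) = \frac{361}{1261} - \left(-873\right) \left(-514\right) = \frac{361}{1261} - 448722 = - \frac{565838081}{1261}$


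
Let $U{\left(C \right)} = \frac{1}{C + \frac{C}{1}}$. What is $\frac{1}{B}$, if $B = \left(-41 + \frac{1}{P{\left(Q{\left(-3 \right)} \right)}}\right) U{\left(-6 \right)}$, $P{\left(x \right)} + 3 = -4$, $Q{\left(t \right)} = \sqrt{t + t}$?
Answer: $\frac{7}{24} \approx 0.29167$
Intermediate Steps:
$U{\left(C \right)} = \frac{1}{2 C}$ ($U{\left(C \right)} = \frac{1}{C + C 1} = \frac{1}{C + C} = \frac{1}{2 C}$)
$Q{\left(t \right)} = \sqrt{2} \sqrt{t}$ ($Q{\left(t \right)} = \sqrt{2 t} = \sqrt{2} \sqrt{t}$)
$P{\left(x \right)} = -7$ ($P{\left(x \right)} = -3 - 4 = -7$)
$B = \frac{24}{7}$ ($B = \left(-41 + \frac{1}{-7}\right) \frac{1}{2 \left(-6\right)} = \left(-41 - \frac{1}{7}\right) \frac{1}{2} \left(- \frac{1}{6}\right) = \left(- \frac{288}{7}\right) \left(- \frac{1}{12}\right) = \frac{24}{7} \approx 3.4286$)
$\frac{1}{B} = \frac{1}{\frac{24}{7}} = \frac{7}{24}$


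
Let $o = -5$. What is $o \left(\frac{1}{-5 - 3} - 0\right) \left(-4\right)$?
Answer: $- \frac{5}{2} \approx -2.5$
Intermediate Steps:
$o \left(\frac{1}{-5 - 3} - 0\right) \left(-4\right) = - 5 \left(\frac{1}{-5 - 3} - 0\right) \left(-4\right) = - 5 \left(\frac{1}{-8} + 0\right) \left(-4\right) = - 5 \left(- \frac{1}{8} + 0\right) \left(-4\right) = \left(-5\right) \left(- \frac{1}{8}\right) \left(-4\right) = \frac{5}{8} \left(-4\right) = - \frac{5}{2}$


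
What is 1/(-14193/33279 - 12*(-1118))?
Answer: 11093/148818957 ≈ 7.4540e-5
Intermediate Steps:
1/(-14193/33279 - 12*(-1118)) = 1/(-14193*1/33279 + 13416) = 1/(-4731/11093 + 13416) = 1/(148818957/11093) = 11093/148818957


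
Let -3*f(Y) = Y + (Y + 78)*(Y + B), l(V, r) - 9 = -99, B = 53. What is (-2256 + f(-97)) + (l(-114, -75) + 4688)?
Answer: 6287/3 ≈ 2095.7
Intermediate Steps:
l(V, r) = -90 (l(V, r) = 9 - 99 = -90)
f(Y) = -Y/3 - (53 + Y)*(78 + Y)/3 (f(Y) = -(Y + (Y + 78)*(Y + 53))/3 = -(Y + (78 + Y)*(53 + Y))/3 = -(Y + (53 + Y)*(78 + Y))/3 = -Y/3 - (53 + Y)*(78 + Y)/3)
(-2256 + f(-97)) + (l(-114, -75) + 4688) = (-2256 + (-1378 - 44*(-97) - ⅓*(-97)²)) + (-90 + 4688) = (-2256 + (-1378 + 4268 - ⅓*9409)) + 4598 = (-2256 + (-1378 + 4268 - 9409/3)) + 4598 = (-2256 - 739/3) + 4598 = -7507/3 + 4598 = 6287/3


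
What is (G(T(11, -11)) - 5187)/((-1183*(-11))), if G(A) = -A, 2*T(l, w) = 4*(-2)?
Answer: -5183/13013 ≈ -0.39829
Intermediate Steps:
T(l, w) = -4 (T(l, w) = (4*(-2))/2 = (1/2)*(-8) = -4)
(G(T(11, -11)) - 5187)/((-1183*(-11))) = (-1*(-4) - 5187)/((-1183*(-11))) = (4 - 5187)/13013 = -5183*1/13013 = -5183/13013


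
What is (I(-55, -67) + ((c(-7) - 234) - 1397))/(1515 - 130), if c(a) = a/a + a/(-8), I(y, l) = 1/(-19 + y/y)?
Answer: -117301/99720 ≈ -1.1763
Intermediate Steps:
I(y, l) = -1/18 (I(y, l) = 1/(-19 + 1) = 1/(-18) = -1/18)
c(a) = 1 - a/8 (c(a) = 1 + a*(-⅛) = 1 - a/8)
(I(-55, -67) + ((c(-7) - 234) - 1397))/(1515 - 130) = (-1/18 + (((1 - ⅛*(-7)) - 234) - 1397))/(1515 - 130) = (-1/18 + (((1 + 7/8) - 234) - 1397))/1385 = (-1/18 + ((15/8 - 234) - 1397))*(1/1385) = (-1/18 + (-1857/8 - 1397))*(1/1385) = (-1/18 - 13033/8)*(1/1385) = -117301/72*1/1385 = -117301/99720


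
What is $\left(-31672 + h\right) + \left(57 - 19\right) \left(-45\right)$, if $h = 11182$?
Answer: $-22200$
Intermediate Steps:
$\left(-31672 + h\right) + \left(57 - 19\right) \left(-45\right) = \left(-31672 + 11182\right) + \left(57 - 19\right) \left(-45\right) = -20490 + 38 \left(-45\right) = -20490 - 1710 = -22200$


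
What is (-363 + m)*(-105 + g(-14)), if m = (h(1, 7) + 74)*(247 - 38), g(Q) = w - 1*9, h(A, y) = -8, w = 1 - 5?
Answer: -1584858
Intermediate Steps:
w = -4
g(Q) = -13 (g(Q) = -4 - 1*9 = -4 - 9 = -13)
m = 13794 (m = (-8 + 74)*(247 - 38) = 66*209 = 13794)
(-363 + m)*(-105 + g(-14)) = (-363 + 13794)*(-105 - 13) = 13431*(-118) = -1584858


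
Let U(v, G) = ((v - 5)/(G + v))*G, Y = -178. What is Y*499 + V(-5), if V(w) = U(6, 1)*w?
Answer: -621759/7 ≈ -88823.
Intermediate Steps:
U(v, G) = G*(-5 + v)/(G + v) (U(v, G) = ((-5 + v)/(G + v))*G = G*(-5 + v)/(G + v))
V(w) = w/7 (V(w) = (1*(-5 + 6)/(1 + 6))*w = (1*1/7)*w = (1*(⅐)*1)*w = w/7)
Y*499 + V(-5) = -178*499 + (⅐)*(-5) = -88822 - 5/7 = -621759/7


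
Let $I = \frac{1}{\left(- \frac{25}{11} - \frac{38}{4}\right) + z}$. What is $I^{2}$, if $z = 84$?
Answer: $\frac{484}{2524921} \approx 0.00019169$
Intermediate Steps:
$I = \frac{22}{1589}$ ($I = \frac{1}{\left(- \frac{25}{11} - \frac{38}{4}\right) + 84} = \frac{1}{\left(\left(-25\right) \frac{1}{11} - \frac{19}{2}\right) + 84} = \frac{1}{\left(- \frac{25}{11} - \frac{19}{2}\right) + 84} = \frac{1}{- \frac{259}{22} + 84} = \frac{1}{\frac{1589}{22}} = \frac{22}{1589} \approx 0.013845$)
$I^{2} = \left(\frac{22}{1589}\right)^{2} = \frac{484}{2524921}$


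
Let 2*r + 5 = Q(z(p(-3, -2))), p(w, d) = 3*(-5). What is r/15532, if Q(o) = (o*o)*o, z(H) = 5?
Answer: 15/3883 ≈ 0.0038630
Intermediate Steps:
p(w, d) = -15
Q(o) = o³ (Q(o) = o²*o = o³)
r = 60 (r = -5/2 + (½)*5³ = -5/2 + (½)*125 = -5/2 + 125/2 = 60)
r/15532 = 60/15532 = 60*(1/15532) = 15/3883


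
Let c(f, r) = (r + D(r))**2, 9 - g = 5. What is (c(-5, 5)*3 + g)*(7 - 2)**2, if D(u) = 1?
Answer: 2800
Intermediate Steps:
g = 4 (g = 9 - 1*5 = 9 - 5 = 4)
c(f, r) = (1 + r)**2 (c(f, r) = (r + 1)**2 = (1 + r)**2)
(c(-5, 5)*3 + g)*(7 - 2)**2 = ((1 + 5)**2*3 + 4)*(7 - 2)**2 = (6**2*3 + 4)*5**2 = (36*3 + 4)*25 = (108 + 4)*25 = 112*25 = 2800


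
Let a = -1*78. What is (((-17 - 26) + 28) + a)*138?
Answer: -12834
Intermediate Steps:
a = -78
(((-17 - 26) + 28) + a)*138 = (((-17 - 26) + 28) - 78)*138 = ((-43 + 28) - 78)*138 = (-15 - 78)*138 = -93*138 = -12834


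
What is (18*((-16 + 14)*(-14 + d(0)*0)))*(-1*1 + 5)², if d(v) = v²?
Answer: 8064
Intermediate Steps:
(18*((-16 + 14)*(-14 + d(0)*0)))*(-1*1 + 5)² = (18*((-16 + 14)*(-14 + 0²*0)))*(-1*1 + 5)² = (18*(-2*(-14 + 0*0)))*(-1 + 5)² = (18*(-2*(-14 + 0)))*4² = (18*(-2*(-14)))*16 = (18*28)*16 = 504*16 = 8064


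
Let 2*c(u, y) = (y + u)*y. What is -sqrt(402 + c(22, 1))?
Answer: -sqrt(1654)/2 ≈ -20.335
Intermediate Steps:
c(u, y) = y*(u + y)/2 (c(u, y) = ((y + u)*y)/2 = ((u + y)*y)/2 = (y*(u + y))/2 = y*(u + y)/2)
-sqrt(402 + c(22, 1)) = -sqrt(402 + (1/2)*1*(22 + 1)) = -sqrt(402 + (1/2)*1*23) = -sqrt(402 + 23/2) = -sqrt(827/2) = -sqrt(1654)/2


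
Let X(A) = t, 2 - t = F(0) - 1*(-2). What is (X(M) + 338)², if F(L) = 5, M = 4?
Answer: 110889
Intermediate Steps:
t = -5 (t = 2 - (5 - 1*(-2)) = 2 - (5 + 2) = 2 - 1*7 = 2 - 7 = -5)
X(A) = -5
(X(M) + 338)² = (-5 + 338)² = 333² = 110889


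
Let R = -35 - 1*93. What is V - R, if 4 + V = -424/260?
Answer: 7954/65 ≈ 122.37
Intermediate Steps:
V = -366/65 (V = -4 - 424/260 = -4 - 424*1/260 = -4 - 106/65 = -366/65 ≈ -5.6308)
R = -128 (R = -35 - 93 = -128)
V - R = -366/65 - 1*(-128) = -366/65 + 128 = 7954/65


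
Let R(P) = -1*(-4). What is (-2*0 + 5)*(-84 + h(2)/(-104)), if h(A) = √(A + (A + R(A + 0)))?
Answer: -420 - 5*√2/52 ≈ -420.14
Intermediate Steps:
R(P) = 4
h(A) = √(4 + 2*A) (h(A) = √(A + (A + 4)) = √(A + (4 + A)) = √(4 + 2*A))
(-2*0 + 5)*(-84 + h(2)/(-104)) = (-2*0 + 5)*(-84 + √(4 + 2*2)/(-104)) = (0 + 5)*(-84 + √(4 + 4)*(-1/104)) = 5*(-84 + √8*(-1/104)) = 5*(-84 + (2*√2)*(-1/104)) = 5*(-84 - √2/52) = -420 - 5*√2/52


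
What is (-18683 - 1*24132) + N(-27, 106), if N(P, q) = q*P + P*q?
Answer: -48539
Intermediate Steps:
N(P, q) = 2*P*q (N(P, q) = P*q + P*q = 2*P*q)
(-18683 - 1*24132) + N(-27, 106) = (-18683 - 1*24132) + 2*(-27)*106 = (-18683 - 24132) - 5724 = -42815 - 5724 = -48539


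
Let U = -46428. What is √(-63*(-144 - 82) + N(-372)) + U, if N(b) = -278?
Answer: -46428 + 2*√3490 ≈ -46310.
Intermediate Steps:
√(-63*(-144 - 82) + N(-372)) + U = √(-63*(-144 - 82) - 278) - 46428 = √(-63*(-226) - 278) - 46428 = √(14238 - 278) - 46428 = √13960 - 46428 = 2*√3490 - 46428 = -46428 + 2*√3490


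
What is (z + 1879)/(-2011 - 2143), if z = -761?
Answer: -559/2077 ≈ -0.26914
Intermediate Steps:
(z + 1879)/(-2011 - 2143) = (-761 + 1879)/(-2011 - 2143) = 1118/(-4154) = 1118*(-1/4154) = -559/2077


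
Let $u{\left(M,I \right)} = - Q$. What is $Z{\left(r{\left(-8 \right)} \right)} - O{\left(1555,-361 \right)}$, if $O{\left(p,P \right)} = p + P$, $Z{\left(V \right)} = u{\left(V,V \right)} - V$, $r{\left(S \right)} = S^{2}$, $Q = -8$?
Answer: $-1250$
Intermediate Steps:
$u{\left(M,I \right)} = 8$ ($u{\left(M,I \right)} = \left(-1\right) \left(-8\right) = 8$)
$Z{\left(V \right)} = 8 - V$
$O{\left(p,P \right)} = P + p$
$Z{\left(r{\left(-8 \right)} \right)} - O{\left(1555,-361 \right)} = \left(8 - \left(-8\right)^{2}\right) - \left(-361 + 1555\right) = \left(8 - 64\right) - 1194 = -56 - 1194 = -1250$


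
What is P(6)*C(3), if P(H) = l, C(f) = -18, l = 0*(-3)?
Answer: 0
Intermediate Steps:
l = 0
P(H) = 0
P(6)*C(3) = 0*(-18) = 0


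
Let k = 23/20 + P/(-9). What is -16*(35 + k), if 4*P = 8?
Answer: -25868/45 ≈ -574.84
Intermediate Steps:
P = 2 (P = (¼)*8 = 2)
k = 167/180 (k = 23/20 + 2/(-9) = 23*(1/20) + 2*(-⅑) = 23/20 - 2/9 = 167/180 ≈ 0.92778)
-16*(35 + k) = -16*(35 + 167/180) = -16*6467/180 = -25868/45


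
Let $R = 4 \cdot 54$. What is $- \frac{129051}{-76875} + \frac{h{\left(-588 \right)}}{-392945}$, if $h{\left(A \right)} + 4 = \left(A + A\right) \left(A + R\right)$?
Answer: $\frac{1138639513}{2013843125} \approx 0.56541$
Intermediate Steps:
$R = 216$
$h{\left(A \right)} = -4 + 2 A \left(216 + A\right)$ ($h{\left(A \right)} = -4 + \left(A + A\right) \left(A + 216\right) = -4 + 2 A \left(216 + A\right)$)
$- \frac{129051}{-76875} + \frac{h{\left(-588 \right)}}{-392945} = - \frac{129051}{-76875} + \frac{-4 + 2 \left(-588\right)^{2} + 432 \left(-588\right)}{-392945} = \left(-129051\right) \left(- \frac{1}{76875}\right) + \left(-4 + 2 \cdot 345744 - 254016\right) \left(- \frac{1}{392945}\right) = \frac{43017}{25625} + \left(-4 + 691488 - 254016\right) \left(- \frac{1}{392945}\right) = \frac{43017}{25625} + 437468 \left(- \frac{1}{392945}\right) = \frac{43017}{25625} - \frac{437468}{392945} = \frac{1138639513}{2013843125}$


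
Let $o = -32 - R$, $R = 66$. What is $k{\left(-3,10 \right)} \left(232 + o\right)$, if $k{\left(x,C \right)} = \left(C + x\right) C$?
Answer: $9380$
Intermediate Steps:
$k{\left(x,C \right)} = C \left(C + x\right)$
$o = -98$ ($o = -32 - 66 = -98$)
$k{\left(-3,10 \right)} \left(232 + o\right) = 10 \left(10 - 3\right) \left(232 - 98\right) = 10 \cdot 7 \cdot 134 = 70 \cdot 134 = 9380$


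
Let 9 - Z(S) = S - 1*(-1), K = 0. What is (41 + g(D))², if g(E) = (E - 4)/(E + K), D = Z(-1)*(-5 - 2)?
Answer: 7022500/3969 ≈ 1769.3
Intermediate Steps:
Z(S) = 8 - S (Z(S) = 9 - (S - 1*(-1)) = 9 - (S + 1) = 9 - (1 + S) = 9 + (-1 - S) = 8 - S)
D = -63 (D = (8 - 1*(-1))*(-5 - 2) = (8 + 1)*(-7) = 9*(-7) = -63)
g(E) = (-4 + E)/E (g(E) = (E - 4)/(E + 0) = (-4 + E)/E)
(41 + g(D))² = (41 + (-4 - 63)/(-63))² = (41 - 1/63*(-67))² = (41 + 67/63)² = (2650/63)² = 7022500/3969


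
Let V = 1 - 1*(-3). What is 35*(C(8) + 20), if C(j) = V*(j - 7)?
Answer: 840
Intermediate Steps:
V = 4 (V = 1 + 3 = 4)
C(j) = -28 + 4*j (C(j) = 4*(j - 7) = 4*(-7 + j) = -28 + 4*j)
35*(C(8) + 20) = 35*((-28 + 4*8) + 20) = 35*((-28 + 32) + 20) = 35*(4 + 20) = 35*24 = 840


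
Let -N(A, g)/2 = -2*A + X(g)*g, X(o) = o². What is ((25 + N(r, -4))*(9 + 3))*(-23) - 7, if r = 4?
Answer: -46651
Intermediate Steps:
N(A, g) = -2*g³ + 4*A (N(A, g) = -2*(-2*A + g²*g) = -2*(-2*A + g³) = -2*(g³ - 2*A) = -2*g³ + 4*A)
((25 + N(r, -4))*(9 + 3))*(-23) - 7 = ((25 + (-2*(-4)³ + 4*4))*(9 + 3))*(-23) - 7 = ((25 + (-2*(-64) + 16))*12)*(-23) - 7 = ((25 + (128 + 16))*12)*(-23) - 7 = ((25 + 144)*12)*(-23) - 7 = (169*12)*(-23) - 7 = 2028*(-23) - 7 = -46644 - 7 = -46651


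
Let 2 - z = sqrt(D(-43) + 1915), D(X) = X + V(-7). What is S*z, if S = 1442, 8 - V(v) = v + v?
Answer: 2884 - 1442*sqrt(1894) ≈ -59872.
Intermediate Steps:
V(v) = 8 - 2*v (V(v) = 8 - (v + v) = 8 - 2*v)
D(X) = 22 + X (D(X) = X + (8 - 2*(-7)) = X + (8 + 14) = X + 22 = 22 + X)
z = 2 - sqrt(1894) (z = 2 - sqrt((22 - 43) + 1915) = 2 - sqrt(-21 + 1915) = 2 - sqrt(1894) ≈ -41.520)
S*z = 1442*(2 - sqrt(1894)) = 2884 - 1442*sqrt(1894)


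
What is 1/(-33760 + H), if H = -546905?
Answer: -1/580665 ≈ -1.7222e-6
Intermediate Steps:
1/(-33760 + H) = 1/(-33760 - 546905) = 1/(-580665) = -1/580665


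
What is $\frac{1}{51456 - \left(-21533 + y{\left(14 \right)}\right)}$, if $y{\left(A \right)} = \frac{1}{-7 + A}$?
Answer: $\frac{7}{510922} \approx 1.3701 \cdot 10^{-5}$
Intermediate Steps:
$\frac{1}{51456 - \left(-21533 + y{\left(14 \right)}\right)} = \frac{1}{51456 + \left(21533 - \frac{1}{-7 + 14}\right)} = \frac{1}{51456 + \left(21533 - \frac{1}{7}\right)} = \frac{1}{51456 + \frac{150730}{7}} = \frac{1}{\frac{510922}{7}} = \frac{7}{510922}$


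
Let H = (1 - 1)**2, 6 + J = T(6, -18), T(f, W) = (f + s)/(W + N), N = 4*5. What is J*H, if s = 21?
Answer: 0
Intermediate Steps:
N = 20
T(f, W) = (21 + f)/(20 + W) (T(f, W) = (f + 21)/(W + 20) = (21 + f)/(20 + W))
J = 15/2 (J = -6 + (21 + 6)/(20 - 18) = -6 + 27/2 = 15/2 ≈ 7.5000)
H = 0 (H = 0**2 = 0)
J*H = (15/2)*0 = 0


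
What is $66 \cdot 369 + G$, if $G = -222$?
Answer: $24132$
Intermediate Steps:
$66 \cdot 369 + G = 66 \cdot 369 - 222 = 24354 - 222 = 24132$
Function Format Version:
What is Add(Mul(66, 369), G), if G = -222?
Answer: 24132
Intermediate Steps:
Add(Mul(66, 369), G) = Add(Mul(66, 369), -222) = Add(24354, -222) = 24132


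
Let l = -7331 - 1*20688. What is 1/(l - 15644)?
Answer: -1/43663 ≈ -2.2903e-5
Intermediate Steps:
l = -28019 (l = -7331 - 20688 = -28019)
1/(l - 15644) = 1/(-28019 - 15644) = 1/(-43663) = -1/43663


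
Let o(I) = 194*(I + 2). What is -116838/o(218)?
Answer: -58419/21340 ≈ -2.7375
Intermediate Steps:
o(I) = 388 + 194*I (o(I) = 194*(2 + I) = 388 + 194*I)
-116838/o(218) = -116838/(388 + 194*218) = -116838/(388 + 42292) = -116838/42680 = -116838*1/42680 = -58419/21340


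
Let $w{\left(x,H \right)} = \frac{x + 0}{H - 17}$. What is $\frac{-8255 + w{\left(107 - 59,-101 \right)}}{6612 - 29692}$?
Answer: $\frac{487069}{1361720} \approx 0.35769$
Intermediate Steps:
$w{\left(x,H \right)} = \frac{x}{-17 + H}$
$\frac{-8255 + w{\left(107 - 59,-101 \right)}}{6612 - 29692} = \frac{-8255 + \frac{107 - 59}{-17 - 101}}{6612 - 29692} = \frac{-8255 + \frac{48}{-118}}{-23080} = \left(-8255 + 48 \left(- \frac{1}{118}\right)\right) \left(- \frac{1}{23080}\right) = \left(-8255 - \frac{24}{59}\right) \left(- \frac{1}{23080}\right) = \left(- \frac{487069}{59}\right) \left(- \frac{1}{23080}\right) = \frac{487069}{1361720}$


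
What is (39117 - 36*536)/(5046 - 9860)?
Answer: -19821/4814 ≈ -4.1174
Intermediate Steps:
(39117 - 36*536)/(5046 - 9860) = (39117 - 19296)/(-4814) = 19821*(-1/4814) = -19821/4814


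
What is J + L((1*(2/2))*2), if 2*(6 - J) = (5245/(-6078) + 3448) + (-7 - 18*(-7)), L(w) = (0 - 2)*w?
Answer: -21650669/12156 ≈ -1781.1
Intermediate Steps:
L(w) = -2*w
J = -21602045/12156 (J = 6 - ((5245/(-6078) + 3448) + (-7 - 18*(-7)))/2 = 6 - ((5245*(-1/6078) + 3448) + (-7 + 126))/2 = 6 - ((-5245/6078 + 3448) + 119)/2 = 6 - (20951699/6078 + 119)/2 = 6 - ½*21674981/6078 = 6 - 21674981/12156 = -21602045/12156 ≈ -1777.1)
J + L((1*(2/2))*2) = -21602045/12156 - 2*1*(2/2)*2 = -21602045/12156 - 2*1*(2*(½))*2 = -21602045/12156 - 2*1*1*2 = -21602045/12156 - 2*2 = -21602045/12156 - 4 = -21650669/12156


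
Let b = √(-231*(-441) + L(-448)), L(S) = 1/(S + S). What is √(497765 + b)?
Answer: √(390247760 + 7*√1277869810)/28 ≈ 705.75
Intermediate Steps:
L(S) = 1/(2*S)
b = √1277869810/112 (b = √(-231*(-441) + (½)/(-448)) = √(101871 + (½)*(-1/448)) = √(101871 - 1/896) = √(91276415/896) = √1277869810/112 ≈ 319.17)
√(497765 + b) = √(497765 + √1277869810/112)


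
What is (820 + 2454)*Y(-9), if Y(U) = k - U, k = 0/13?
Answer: 29466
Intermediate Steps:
k = 0 (k = 0*(1/13) = 0)
Y(U) = -U (Y(U) = 0 - U = -U)
(820 + 2454)*Y(-9) = (820 + 2454)*(-1*(-9)) = 3274*9 = 29466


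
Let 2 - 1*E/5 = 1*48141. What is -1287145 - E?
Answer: -1046450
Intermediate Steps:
E = -240695 (E = 10 - 5*48141 = 10 - 240705 = -240695)
-1287145 - E = -1287145 - 1*(-240695) = -1287145 + 240695 = -1046450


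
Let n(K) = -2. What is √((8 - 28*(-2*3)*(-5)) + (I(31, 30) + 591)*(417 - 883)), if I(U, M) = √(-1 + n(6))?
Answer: √(-276238 - 466*I*√3) ≈ 0.768 - 525.58*I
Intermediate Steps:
I(U, M) = I*√3 (I(U, M) = √(-1 - 2) = √(-3) = I*√3)
√((8 - 28*(-2*3)*(-5)) + (I(31, 30) + 591)*(417 - 883)) = √((8 - 28*(-2*3)*(-5)) + (I*√3 + 591)*(417 - 883)) = √((8 - (-168)*(-5)) + (591 + I*√3)*(-466)) = √((8 - 28*30) + (-275406 - 466*I*√3)) = √((8 - 840) + (-275406 - 466*I*√3)) = √(-832 + (-275406 - 466*I*√3)) = √(-276238 - 466*I*√3)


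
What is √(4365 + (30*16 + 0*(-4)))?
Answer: √4845 ≈ 69.606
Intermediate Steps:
√(4365 + (30*16 + 0*(-4))) = √(4365 + (480 + 0)) = √(4365 + 480) = √4845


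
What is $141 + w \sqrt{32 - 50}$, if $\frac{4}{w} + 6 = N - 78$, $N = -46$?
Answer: $141 - \frac{6 i \sqrt{2}}{65} \approx 141.0 - 0.13054 i$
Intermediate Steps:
$w = - \frac{2}{65}$ ($w = \frac{4}{-6 - 124} = \frac{4}{-130} = 4 \left(- \frac{1}{130}\right) = - \frac{2}{65} \approx -0.030769$)
$141 + w \sqrt{32 - 50} = 141 - \frac{2 \sqrt{32 - 50}}{65} = 141 - \frac{2 \sqrt{-18}}{65} = 141 - \frac{2 \cdot 3 i \sqrt{2}}{65} = 141 - \frac{6 i \sqrt{2}}{65}$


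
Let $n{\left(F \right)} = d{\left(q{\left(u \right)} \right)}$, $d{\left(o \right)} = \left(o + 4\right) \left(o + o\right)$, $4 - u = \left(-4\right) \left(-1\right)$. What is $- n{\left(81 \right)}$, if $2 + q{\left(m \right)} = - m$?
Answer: $8$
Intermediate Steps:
$u = 0$ ($u = 4 - \left(-4\right) \left(-1\right) = 4 - 4 = 0$)
$q{\left(m \right)} = -2 - m$
$d{\left(o \right)} = 2 o \left(4 + o\right)$ ($d{\left(o \right)} = \left(4 + o\right) 2 o = 2 o \left(4 + o\right)$)
$n{\left(F \right)} = -8$ ($n{\left(F \right)} = 2 \left(-2 - 0\right) \left(4 - 2\right) = 2 \left(-2 + 0\right) \left(4 + \left(-2 + 0\right)\right) = 2 \left(-2\right) \left(4 - 2\right) = 2 \left(-2\right) 2 = -8$)
$- n{\left(81 \right)} = \left(-1\right) \left(-8\right) = 8$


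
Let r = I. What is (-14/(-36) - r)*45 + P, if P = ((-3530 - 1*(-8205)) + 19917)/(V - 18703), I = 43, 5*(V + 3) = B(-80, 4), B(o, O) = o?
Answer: -35924027/18722 ≈ -1918.8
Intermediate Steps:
V = -19 (V = -3 + (⅕)*(-80) = -3 - 16 = -19)
r = 43
P = -12296/9361 (P = ((-3530 - 1*(-8205)) + 19917)/(-19 - 18703) = ((-3530 + 8205) + 19917)/(-18722) = (4675 + 19917)*(-1/18722) = 24592*(-1/18722) = -12296/9361 ≈ -1.3135)
(-14/(-36) - r)*45 + P = (-14/(-36) - 1*43)*45 - 12296/9361 = (-14*(-1/36) - 43)*45 - 12296/9361 = (7/18 - 43)*45 - 12296/9361 = -767/18*45 - 12296/9361 = -3835/2 - 12296/9361 = -35924027/18722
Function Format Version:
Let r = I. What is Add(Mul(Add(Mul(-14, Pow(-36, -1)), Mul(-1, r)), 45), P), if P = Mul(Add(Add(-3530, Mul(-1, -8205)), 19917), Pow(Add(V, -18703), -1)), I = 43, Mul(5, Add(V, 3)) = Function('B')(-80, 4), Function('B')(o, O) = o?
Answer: Rational(-35924027, 18722) ≈ -1918.8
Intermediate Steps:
V = -19 (V = Add(-3, Mul(Rational(1, 5), -80)) = Add(-3, -16) = -19)
r = 43
P = Rational(-12296, 9361) (P = Mul(Add(Add(-3530, Mul(-1, -8205)), 19917), Pow(Add(-19, -18703), -1)) = Mul(Add(Add(-3530, 8205), 19917), Pow(-18722, -1)) = Mul(Add(4675, 19917), Rational(-1, 18722)) = Mul(24592, Rational(-1, 18722)) = Rational(-12296, 9361) ≈ -1.3135)
Add(Mul(Add(Mul(-14, Pow(-36, -1)), Mul(-1, r)), 45), P) = Add(Mul(Add(Mul(-14, Pow(-36, -1)), Mul(-1, 43)), 45), Rational(-12296, 9361)) = Add(Mul(Add(Mul(-14, Rational(-1, 36)), -43), 45), Rational(-12296, 9361)) = Add(Mul(Add(Rational(7, 18), -43), 45), Rational(-12296, 9361)) = Add(Mul(Rational(-767, 18), 45), Rational(-12296, 9361)) = Add(Rational(-3835, 2), Rational(-12296, 9361)) = Rational(-35924027, 18722)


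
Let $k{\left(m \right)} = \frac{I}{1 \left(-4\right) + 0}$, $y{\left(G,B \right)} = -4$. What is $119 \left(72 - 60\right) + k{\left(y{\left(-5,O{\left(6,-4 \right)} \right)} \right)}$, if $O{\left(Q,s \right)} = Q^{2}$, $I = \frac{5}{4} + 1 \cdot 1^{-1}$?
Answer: $\frac{22839}{16} \approx 1427.4$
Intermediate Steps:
$I = \frac{9}{4}$ ($I = 5 \cdot \frac{1}{4} + 1 \cdot 1 = \frac{5}{4} + 1 = \frac{9}{4} \approx 2.25$)
$k{\left(m \right)} = - \frac{9}{16}$ ($k{\left(m \right)} = \frac{9}{4 \left(1 \left(-4\right) + 0\right)} = \frac{9}{4 \left(-4 + 0\right)} = \frac{9}{4 \left(-4\right)} = \frac{9}{4} \left(- \frac{1}{4}\right) = - \frac{9}{16}$)
$119 \left(72 - 60\right) + k{\left(y{\left(-5,O{\left(6,-4 \right)} \right)} \right)} = 119 \left(72 - 60\right) - \frac{9}{16} = 119 \cdot 12 - \frac{9}{16} = 1428 - \frac{9}{16} = \frac{22839}{16}$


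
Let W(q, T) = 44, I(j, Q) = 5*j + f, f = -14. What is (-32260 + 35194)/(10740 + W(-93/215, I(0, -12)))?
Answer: 1467/5392 ≈ 0.27207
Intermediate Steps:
I(j, Q) = -14 + 5*j (I(j, Q) = 5*j - 14 = -14 + 5*j)
(-32260 + 35194)/(10740 + W(-93/215, I(0, -12))) = (-32260 + 35194)/(10740 + 44) = 2934/10784 = 2934*(1/10784) = 1467/5392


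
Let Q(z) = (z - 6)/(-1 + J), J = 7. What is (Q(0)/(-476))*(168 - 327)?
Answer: -159/476 ≈ -0.33403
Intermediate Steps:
Q(z) = -1 + z/6 (Q(z) = (z - 6)/(-1 + 7) = (-6 + z)/6 = (-6 + z)*(⅙) = -1 + z/6)
(Q(0)/(-476))*(168 - 327) = ((-1 + (⅙)*0)/(-476))*(168 - 327) = ((-1 + 0)*(-1/476))*(-159) = -1*(-1/476)*(-159) = (1/476)*(-159) = -159/476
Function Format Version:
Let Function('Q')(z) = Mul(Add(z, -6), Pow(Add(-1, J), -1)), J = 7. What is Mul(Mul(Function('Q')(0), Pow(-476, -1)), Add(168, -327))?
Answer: Rational(-159, 476) ≈ -0.33403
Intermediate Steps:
Function('Q')(z) = Add(-1, Mul(Rational(1, 6), z)) (Function('Q')(z) = Mul(Add(z, -6), Pow(Add(-1, 7), -1)) = Mul(Add(-6, z), Pow(6, -1)) = Mul(Add(-6, z), Rational(1, 6)) = Add(-1, Mul(Rational(1, 6), z)))
Mul(Mul(Function('Q')(0), Pow(-476, -1)), Add(168, -327)) = Mul(Mul(Add(-1, Mul(Rational(1, 6), 0)), Pow(-476, -1)), Add(168, -327)) = Mul(Mul(Add(-1, 0), Rational(-1, 476)), -159) = Mul(Mul(-1, Rational(-1, 476)), -159) = Mul(Rational(1, 476), -159) = Rational(-159, 476)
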